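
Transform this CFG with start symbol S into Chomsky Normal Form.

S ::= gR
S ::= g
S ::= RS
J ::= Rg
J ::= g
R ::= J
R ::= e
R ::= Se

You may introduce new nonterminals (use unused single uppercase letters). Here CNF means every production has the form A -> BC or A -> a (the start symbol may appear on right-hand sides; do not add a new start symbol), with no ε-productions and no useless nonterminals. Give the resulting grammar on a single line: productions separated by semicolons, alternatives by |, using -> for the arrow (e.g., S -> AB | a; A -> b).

No ε-productions.
After unit-elimination: S -> g | RS | gR; J -> g | Rg; R -> e | g | Rg | Se.
TERM: introduce B -> e, A -> g and substitute in every rule of length ≥2.
Drop unreachable/unproductive: J.

S -> g | AR | RS; A -> g; B -> e; R -> e | g | RA | SB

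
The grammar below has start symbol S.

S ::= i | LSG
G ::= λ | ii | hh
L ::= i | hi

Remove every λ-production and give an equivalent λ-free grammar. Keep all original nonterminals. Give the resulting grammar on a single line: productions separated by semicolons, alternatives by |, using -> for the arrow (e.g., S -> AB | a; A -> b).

Nullable set: {G}.
S -> LSG: G nullable, giving LS | LSG.
Drop G -> λ.
Unchanged (no nullable symbols): S -> i; G -> hh; G -> ii; L -> hi; L -> i.

S -> i | LS | LSG; G -> hh | ii; L -> i | hi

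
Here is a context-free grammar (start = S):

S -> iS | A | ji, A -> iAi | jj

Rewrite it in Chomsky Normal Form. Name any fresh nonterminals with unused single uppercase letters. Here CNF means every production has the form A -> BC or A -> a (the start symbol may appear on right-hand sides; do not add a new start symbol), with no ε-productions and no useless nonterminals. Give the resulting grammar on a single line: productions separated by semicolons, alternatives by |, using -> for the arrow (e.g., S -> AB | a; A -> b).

No ε-productions.
After unit-elimination: S -> iS | ji | jj | iAi; A -> jj | iAi.
TERM: introduce B -> i, C -> j and substitute in every rule of length ≥2.
BIN: A -> BAB becomes A -> BD, D -> AB; S -> BAB becomes S -> BE, E -> AB.

S -> BE | BS | CB | CC; A -> BD | CC; B -> i; C -> j; D -> AB; E -> AB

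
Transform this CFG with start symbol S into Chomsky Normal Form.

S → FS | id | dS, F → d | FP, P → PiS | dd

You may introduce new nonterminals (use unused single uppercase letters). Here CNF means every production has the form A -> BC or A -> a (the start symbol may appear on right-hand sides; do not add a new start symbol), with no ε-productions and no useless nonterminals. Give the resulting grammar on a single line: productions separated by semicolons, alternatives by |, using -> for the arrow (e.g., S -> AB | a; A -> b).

S -> AB | BS | FS; A -> i; B -> d; C -> AS; F -> d | FP; P -> BB | PC

No ε-productions.
No unit productions to eliminate.
TERM: introduce B -> d, A -> i and substitute in every rule of length ≥2.
BIN: P -> PAS becomes P -> PC, C -> AS.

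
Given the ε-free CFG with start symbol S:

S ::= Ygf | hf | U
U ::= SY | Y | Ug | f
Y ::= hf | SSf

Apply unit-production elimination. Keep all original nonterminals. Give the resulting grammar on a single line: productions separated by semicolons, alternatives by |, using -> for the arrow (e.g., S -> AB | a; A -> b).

S -> f | SY | Ug | hf | SSf | Ygf; U -> f | SY | Ug | hf | SSf; Y -> hf | SSf

Unit productions: S->U, U->Y.
Unit pairs (A ⇒* B via units): (S,U), (S,Y), (U,Y).
S: inherits non-unit rules of {S, U, Y} → SSf | SY | Ug | Ygf | f | hf.
U: inherits non-unit rules of {U, Y} → SSf | SY | Ug | f | hf.
Y: inherits non-unit rules of {Y} → SSf | hf.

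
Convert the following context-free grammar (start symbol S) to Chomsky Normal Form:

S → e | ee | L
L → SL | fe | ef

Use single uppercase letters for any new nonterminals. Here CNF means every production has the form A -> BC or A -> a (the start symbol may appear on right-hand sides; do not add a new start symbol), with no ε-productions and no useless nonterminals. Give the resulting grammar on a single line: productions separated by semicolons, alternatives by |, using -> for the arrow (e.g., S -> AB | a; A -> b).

No ε-productions.
After unit-elimination: S -> e | SL | ee | ef | fe; L -> SL | ef | fe.
TERM: introduce A -> e, B -> f and substitute in every rule of length ≥2.

S -> e | AA | AB | BA | SL; A -> e; B -> f; L -> AB | BA | SL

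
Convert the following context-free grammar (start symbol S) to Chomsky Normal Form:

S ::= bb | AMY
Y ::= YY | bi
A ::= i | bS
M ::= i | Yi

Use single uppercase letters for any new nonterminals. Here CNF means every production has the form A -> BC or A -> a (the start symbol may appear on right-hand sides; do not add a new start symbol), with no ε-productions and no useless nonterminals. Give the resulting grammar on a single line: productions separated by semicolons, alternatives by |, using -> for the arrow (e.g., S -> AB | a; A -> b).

No ε-productions.
No unit productions to eliminate.
TERM: introduce B -> b, C -> i and substitute in every rule of length ≥2.
BIN: S -> AMY becomes S -> AD, D -> MY.

S -> AD | BB; A -> i | BS; B -> b; C -> i; D -> MY; M -> i | YC; Y -> BC | YY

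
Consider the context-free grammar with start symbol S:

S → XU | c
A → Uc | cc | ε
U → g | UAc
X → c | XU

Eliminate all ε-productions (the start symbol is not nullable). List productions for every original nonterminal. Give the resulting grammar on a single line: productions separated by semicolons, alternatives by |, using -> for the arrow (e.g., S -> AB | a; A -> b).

S -> c | XU; A -> Uc | cc; U -> g | Uc | UAc; X -> c | XU

Nullable set: {A}.
Drop A -> ε.
U -> UAc: A nullable, giving UAc | Uc.
Unchanged (no nullable symbols): S -> XU; S -> c; A -> Uc; A -> cc; U -> g; X -> XU; X -> c.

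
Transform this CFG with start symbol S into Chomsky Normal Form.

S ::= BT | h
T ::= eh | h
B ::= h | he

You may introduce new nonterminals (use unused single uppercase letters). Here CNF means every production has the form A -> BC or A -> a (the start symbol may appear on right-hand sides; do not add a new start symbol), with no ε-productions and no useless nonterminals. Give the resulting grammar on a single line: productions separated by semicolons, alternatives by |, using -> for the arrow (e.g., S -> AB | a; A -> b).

No ε-productions.
No unit productions to eliminate.
TERM: introduce C -> e, A -> h and substitute in every rule of length ≥2.

S -> h | BT; A -> h; B -> h | AC; C -> e; T -> h | CA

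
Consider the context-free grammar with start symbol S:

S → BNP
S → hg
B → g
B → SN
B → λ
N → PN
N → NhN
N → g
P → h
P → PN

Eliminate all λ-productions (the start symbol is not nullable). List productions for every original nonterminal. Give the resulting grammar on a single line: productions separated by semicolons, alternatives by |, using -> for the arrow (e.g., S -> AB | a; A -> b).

Nullable set: {B}.
S -> BNP: B nullable, giving BNP | NP.
Drop B -> λ.
Unchanged (no nullable symbols): S -> hg; B -> SN; B -> g; N -> NhN; N -> PN; N -> g; P -> PN; P -> h.

S -> NP | hg | BNP; B -> g | SN; N -> g | PN | NhN; P -> h | PN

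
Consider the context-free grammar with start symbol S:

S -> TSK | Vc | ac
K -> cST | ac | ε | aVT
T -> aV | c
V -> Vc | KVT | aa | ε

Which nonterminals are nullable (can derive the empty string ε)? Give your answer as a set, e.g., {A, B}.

Directly nullable (have an ε-rule): {K, V}.
Not nullable: S, T — each has a terminal in every rule's right-hand side or depends on a non-nullable symbol.

{K, V}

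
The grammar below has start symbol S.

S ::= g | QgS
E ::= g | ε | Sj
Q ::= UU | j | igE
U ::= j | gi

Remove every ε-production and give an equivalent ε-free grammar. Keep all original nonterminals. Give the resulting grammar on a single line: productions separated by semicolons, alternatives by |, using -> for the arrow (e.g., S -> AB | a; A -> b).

Nullable set: {E}.
Drop E -> ε.
Q -> igE: E nullable, giving ig | igE.
Unchanged (no nullable symbols): S -> QgS; S -> g; E -> Sj; E -> g; Q -> UU; Q -> j; U -> gi; U -> j.

S -> g | QgS; E -> g | Sj; Q -> j | UU | ig | igE; U -> j | gi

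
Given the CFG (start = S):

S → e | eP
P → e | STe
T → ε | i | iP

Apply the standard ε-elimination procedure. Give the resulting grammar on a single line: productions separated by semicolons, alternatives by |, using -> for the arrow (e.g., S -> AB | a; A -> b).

S -> e | eP; P -> e | Se | STe; T -> i | iP

Nullable set: {T}.
P -> STe: T nullable, giving STe | Se.
Drop T -> ε.
Unchanged (no nullable symbols): S -> e; S -> eP; P -> e; T -> i; T -> iP.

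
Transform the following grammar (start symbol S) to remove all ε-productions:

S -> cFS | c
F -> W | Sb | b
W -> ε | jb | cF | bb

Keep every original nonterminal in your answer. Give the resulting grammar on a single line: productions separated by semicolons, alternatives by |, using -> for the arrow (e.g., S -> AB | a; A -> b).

S -> c | cS | cFS; F -> W | b | Sb; W -> c | bb | cF | jb

Nullable set: {F, W}.
S -> cFS: F nullable, giving cFS | cS.
F -> W: W nullable, giving W.
Drop W -> ε.
W -> cF: F nullable, giving c | cF.
Unchanged (no nullable symbols): S -> c; F -> Sb; F -> b; W -> bb; W -> jb.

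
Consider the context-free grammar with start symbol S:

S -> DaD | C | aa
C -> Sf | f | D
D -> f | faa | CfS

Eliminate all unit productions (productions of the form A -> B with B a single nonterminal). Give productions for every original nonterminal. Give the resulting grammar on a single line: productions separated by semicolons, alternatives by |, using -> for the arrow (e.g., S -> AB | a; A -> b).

S -> f | Sf | aa | CfS | DaD | faa; C -> f | Sf | CfS | faa; D -> f | CfS | faa

Unit productions: C->D, S->C.
Unit pairs (A ⇒* B via units): (C,D), (S,C), (S,D).
S: inherits non-unit rules of {C, D, S} → CfS | DaD | Sf | aa | f | faa.
C: inherits non-unit rules of {C, D} → CfS | Sf | f | faa.
D: inherits non-unit rules of {D} → CfS | f | faa.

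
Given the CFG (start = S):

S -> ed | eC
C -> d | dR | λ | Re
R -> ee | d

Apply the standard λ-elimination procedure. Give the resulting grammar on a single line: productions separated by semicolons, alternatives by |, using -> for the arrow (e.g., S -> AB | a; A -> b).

S -> e | eC | ed; C -> d | Re | dR; R -> d | ee

Nullable set: {C}.
S -> eC: C nullable, giving e | eC.
Drop C -> λ.
Unchanged (no nullable symbols): S -> ed; C -> Re; C -> d; C -> dR; R -> d; R -> ee.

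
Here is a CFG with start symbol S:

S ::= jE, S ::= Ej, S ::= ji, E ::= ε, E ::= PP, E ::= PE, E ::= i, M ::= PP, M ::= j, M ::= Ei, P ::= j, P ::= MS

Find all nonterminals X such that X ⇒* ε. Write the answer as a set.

Directly nullable (have an ε-rule): {E}.
Not nullable: M, P, S — each has a terminal in every rule's right-hand side or depends on a non-nullable symbol.

{E}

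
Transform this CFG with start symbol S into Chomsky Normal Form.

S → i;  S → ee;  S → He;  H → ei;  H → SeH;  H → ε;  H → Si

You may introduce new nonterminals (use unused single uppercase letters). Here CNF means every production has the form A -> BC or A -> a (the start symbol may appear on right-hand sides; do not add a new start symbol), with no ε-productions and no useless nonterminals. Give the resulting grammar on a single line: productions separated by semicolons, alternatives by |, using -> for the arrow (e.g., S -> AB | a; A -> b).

S -> e | i | AA | HA; A -> e; B -> i; C -> AH; H -> AB | SA | SB | SC

Nullable: {H}; after ε-elimination: S -> e | i | He | ee; H -> Se | Si | ei | SeH.
No unit productions to eliminate.
TERM: introduce A -> e, B -> i and substitute in every rule of length ≥2.
BIN: H -> SAH becomes H -> SC, C -> AH.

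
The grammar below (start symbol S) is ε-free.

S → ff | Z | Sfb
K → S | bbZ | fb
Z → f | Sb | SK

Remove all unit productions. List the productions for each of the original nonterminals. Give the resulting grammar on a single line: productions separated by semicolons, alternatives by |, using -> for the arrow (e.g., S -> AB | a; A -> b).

Unit productions: K->S, S->Z.
Unit pairs (A ⇒* B via units): (K,S), (K,Z), (S,Z).
S: inherits non-unit rules of {S, Z} → SK | Sb | Sfb | f | ff.
K: inherits non-unit rules of {K, S, Z} → SK | Sb | Sfb | bbZ | f | fb | ff.
Z: inherits non-unit rules of {Z} → SK | Sb | f.

S -> f | SK | Sb | ff | Sfb; K -> f | SK | Sb | fb | ff | Sfb | bbZ; Z -> f | SK | Sb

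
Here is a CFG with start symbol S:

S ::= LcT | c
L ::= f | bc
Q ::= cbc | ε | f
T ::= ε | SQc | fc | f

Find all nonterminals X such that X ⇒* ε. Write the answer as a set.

{Q, T}

Directly nullable (have an ε-rule): {Q, T}.
Not nullable: L, S — each has a terminal in every rule's right-hand side or depends on a non-nullable symbol.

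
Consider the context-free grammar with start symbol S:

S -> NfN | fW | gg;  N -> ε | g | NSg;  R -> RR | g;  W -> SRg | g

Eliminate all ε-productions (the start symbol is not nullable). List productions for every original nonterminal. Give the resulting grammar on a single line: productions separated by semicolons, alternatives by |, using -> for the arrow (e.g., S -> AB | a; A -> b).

Nullable set: {N}.
S -> NfN: N, N nullable, giving Nf | NfN | f | fN.
Drop N -> ε.
N -> NSg: N nullable, giving NSg | Sg.
Unchanged (no nullable symbols): S -> fW; S -> gg; N -> g; R -> RR; R -> g; W -> SRg; W -> g.

S -> f | Nf | fN | fW | gg | NfN; N -> g | Sg | NSg; R -> g | RR; W -> g | SRg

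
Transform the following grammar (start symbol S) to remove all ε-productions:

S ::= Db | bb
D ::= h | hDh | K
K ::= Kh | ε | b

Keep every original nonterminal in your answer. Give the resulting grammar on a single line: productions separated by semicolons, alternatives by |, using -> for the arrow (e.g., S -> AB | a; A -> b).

S -> b | Db | bb; D -> K | h | hh | hDh; K -> b | h | Kh

Nullable set: {D, K}.
S -> Db: D nullable, giving Db | b.
D -> K: K nullable, giving K.
D -> hDh: D nullable, giving hDh | hh.
Drop K -> ε.
K -> Kh: K nullable, giving Kh | h.
Unchanged (no nullable symbols): S -> bb; D -> h; K -> b.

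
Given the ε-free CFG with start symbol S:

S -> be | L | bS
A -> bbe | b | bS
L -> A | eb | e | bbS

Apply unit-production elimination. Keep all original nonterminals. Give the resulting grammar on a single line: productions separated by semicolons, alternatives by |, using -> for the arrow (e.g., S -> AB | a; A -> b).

S -> b | e | bS | be | eb | bbS | bbe; A -> b | bS | bbe; L -> b | e | bS | eb | bbS | bbe

Unit productions: L->A, S->L.
Unit pairs (A ⇒* B via units): (L,A), (S,A), (S,L).
S: inherits non-unit rules of {A, L, S} → b | bS | bbS | bbe | be | e | eb.
A: inherits non-unit rules of {A} → b | bS | bbe.
L: inherits non-unit rules of {A, L} → b | bS | bbS | bbe | e | eb.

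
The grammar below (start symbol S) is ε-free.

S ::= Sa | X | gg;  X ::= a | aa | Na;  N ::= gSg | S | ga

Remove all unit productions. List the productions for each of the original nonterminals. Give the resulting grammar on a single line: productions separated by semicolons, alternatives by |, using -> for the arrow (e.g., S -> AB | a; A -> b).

S -> a | Na | Sa | aa | gg; N -> a | Na | Sa | aa | ga | gg | gSg; X -> a | Na | aa

Unit productions: N->S, S->X.
Unit pairs (A ⇒* B via units): (N,S), (N,X), (S,X).
S: inherits non-unit rules of {S, X} → Na | Sa | a | aa | gg.
N: inherits non-unit rules of {N, S, X} → Na | Sa | a | aa | gSg | ga | gg.
X: inherits non-unit rules of {X} → Na | a | aa.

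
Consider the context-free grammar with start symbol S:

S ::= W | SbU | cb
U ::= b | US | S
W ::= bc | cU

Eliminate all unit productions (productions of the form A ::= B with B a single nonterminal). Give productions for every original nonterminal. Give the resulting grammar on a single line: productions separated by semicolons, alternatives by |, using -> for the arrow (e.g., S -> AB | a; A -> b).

S -> bc | cU | cb | SbU; U -> b | US | bc | cU | cb | SbU; W -> bc | cU

Unit productions: S->W, U->S.
Unit pairs (A ⇒* B via units): (S,W), (U,S), (U,W).
S: inherits non-unit rules of {S, W} → SbU | bc | cU | cb.
U: inherits non-unit rules of {S, U, W} → SbU | US | b | bc | cU | cb.
W: inherits non-unit rules of {W} → bc | cU.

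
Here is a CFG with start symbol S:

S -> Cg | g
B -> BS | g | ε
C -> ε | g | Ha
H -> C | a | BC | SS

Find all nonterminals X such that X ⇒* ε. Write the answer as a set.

Directly nullable (have an ε-rule): {B, C}.
H is nullable via H -> C (every symbol on the right is already known nullable).
Not nullable: S — each has a terminal in every rule's right-hand side or depends on a non-nullable symbol.

{B, C, H}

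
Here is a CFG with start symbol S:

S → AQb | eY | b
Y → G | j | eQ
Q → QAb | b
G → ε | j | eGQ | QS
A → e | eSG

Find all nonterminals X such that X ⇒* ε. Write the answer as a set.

{G, Y}

Directly nullable (have an ε-rule): {G}.
Y is nullable via Y -> G (every symbol on the right is already known nullable).
Not nullable: A, Q, S — each has a terminal in every rule's right-hand side or depends on a non-nullable symbol.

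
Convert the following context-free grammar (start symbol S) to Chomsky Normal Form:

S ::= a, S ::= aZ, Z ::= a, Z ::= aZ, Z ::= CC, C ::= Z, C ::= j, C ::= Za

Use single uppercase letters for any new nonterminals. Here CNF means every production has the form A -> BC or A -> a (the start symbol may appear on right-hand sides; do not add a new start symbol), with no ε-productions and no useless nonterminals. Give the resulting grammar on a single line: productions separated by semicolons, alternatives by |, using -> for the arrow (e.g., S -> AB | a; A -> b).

S -> a | AZ; A -> a; C -> a | j | AZ | CC | ZA; Z -> a | AZ | CC

No ε-productions.
After unit-elimination: S -> a | aZ; C -> a | j | CC | Za | aZ; Z -> a | CC | aZ.
TERM: introduce A -> a and substitute in every rule of length ≥2.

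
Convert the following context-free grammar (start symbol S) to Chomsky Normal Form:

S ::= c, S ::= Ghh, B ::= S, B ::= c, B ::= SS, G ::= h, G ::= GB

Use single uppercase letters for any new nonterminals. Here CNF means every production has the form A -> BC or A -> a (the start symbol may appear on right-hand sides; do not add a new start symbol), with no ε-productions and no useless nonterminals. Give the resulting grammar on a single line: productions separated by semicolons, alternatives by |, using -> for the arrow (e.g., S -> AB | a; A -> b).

S -> c | GD; A -> h; B -> c | GC | SS; C -> AA; D -> AA; G -> h | GB

No ε-productions.
After unit-elimination: S -> c | Ghh; B -> c | SS | Ghh; G -> h | GB.
TERM: introduce A -> h and substitute in every rule of length ≥2.
BIN: B -> GAA becomes B -> GC, C -> AA; S -> GAA becomes S -> GD, D -> AA.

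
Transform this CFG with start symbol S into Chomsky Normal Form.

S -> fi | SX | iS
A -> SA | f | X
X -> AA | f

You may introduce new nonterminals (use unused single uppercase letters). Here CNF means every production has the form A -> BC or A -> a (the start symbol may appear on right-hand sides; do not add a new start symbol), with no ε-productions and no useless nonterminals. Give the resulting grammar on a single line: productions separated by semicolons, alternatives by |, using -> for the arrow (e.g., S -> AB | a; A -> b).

S -> BC | CS | SX; A -> f | AA | SA; B -> f; C -> i; X -> f | AA

No ε-productions.
After unit-elimination: S -> SX | fi | iS; A -> f | AA | SA; X -> f | AA.
TERM: introduce B -> f, C -> i and substitute in every rule of length ≥2.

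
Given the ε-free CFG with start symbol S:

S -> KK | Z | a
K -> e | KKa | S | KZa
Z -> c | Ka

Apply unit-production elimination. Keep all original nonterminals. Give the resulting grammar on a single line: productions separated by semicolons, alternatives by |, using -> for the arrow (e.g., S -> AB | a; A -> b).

S -> a | c | KK | Ka; K -> a | c | e | KK | Ka | KKa | KZa; Z -> c | Ka

Unit productions: K->S, S->Z.
Unit pairs (A ⇒* B via units): (K,S), (K,Z), (S,Z).
S: inherits non-unit rules of {S, Z} → KK | Ka | a | c.
K: inherits non-unit rules of {K, S, Z} → KK | KKa | KZa | Ka | a | c | e.
Z: inherits non-unit rules of {Z} → Ka | c.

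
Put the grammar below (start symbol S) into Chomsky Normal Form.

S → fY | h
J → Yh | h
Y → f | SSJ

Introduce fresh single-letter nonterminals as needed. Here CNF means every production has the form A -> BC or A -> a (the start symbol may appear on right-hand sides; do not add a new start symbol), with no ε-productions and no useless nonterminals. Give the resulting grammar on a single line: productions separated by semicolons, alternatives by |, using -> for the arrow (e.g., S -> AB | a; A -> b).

S -> h | BY; A -> h; B -> f; C -> SJ; J -> h | YA; Y -> f | SC

No ε-productions.
No unit productions to eliminate.
TERM: introduce B -> f, A -> h and substitute in every rule of length ≥2.
BIN: Y -> SSJ becomes Y -> SC, C -> SJ.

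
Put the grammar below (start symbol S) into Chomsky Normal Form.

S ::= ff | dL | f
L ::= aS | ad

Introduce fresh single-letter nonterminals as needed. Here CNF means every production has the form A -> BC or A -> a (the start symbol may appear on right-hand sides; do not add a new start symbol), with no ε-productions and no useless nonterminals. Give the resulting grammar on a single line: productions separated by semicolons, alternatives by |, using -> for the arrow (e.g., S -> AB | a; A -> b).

S -> f | BL | CC; A -> a; B -> d; C -> f; L -> AB | AS

No ε-productions.
No unit productions to eliminate.
TERM: introduce A -> a, B -> d, C -> f and substitute in every rule of length ≥2.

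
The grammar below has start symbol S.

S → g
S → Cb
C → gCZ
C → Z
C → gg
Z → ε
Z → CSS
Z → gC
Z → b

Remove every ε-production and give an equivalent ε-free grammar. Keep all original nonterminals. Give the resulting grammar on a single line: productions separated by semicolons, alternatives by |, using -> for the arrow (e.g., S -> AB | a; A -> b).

S -> b | g | Cb; C -> Z | g | gC | gZ | gg | gCZ; Z -> b | g | SS | gC | CSS

Nullable set: {C, Z}.
S -> Cb: C nullable, giving Cb | b.
C -> Z: Z nullable, giving Z.
C -> gCZ: C, Z nullable, giving g | gC | gCZ | gZ.
Drop Z -> ε.
Z -> CSS: C nullable, giving CSS | SS.
Z -> gC: C nullable, giving g | gC.
Unchanged (no nullable symbols): S -> g; C -> gg; Z -> b.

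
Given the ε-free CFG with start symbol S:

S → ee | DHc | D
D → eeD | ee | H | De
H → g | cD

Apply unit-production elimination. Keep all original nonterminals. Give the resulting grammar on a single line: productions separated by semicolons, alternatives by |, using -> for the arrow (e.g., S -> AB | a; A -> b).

S -> g | De | cD | ee | DHc | eeD; D -> g | De | cD | ee | eeD; H -> g | cD

Unit productions: D->H, S->D.
Unit pairs (A ⇒* B via units): (D,H), (S,D), (S,H).
S: inherits non-unit rules of {D, H, S} → DHc | De | cD | ee | eeD | g.
D: inherits non-unit rules of {D, H} → De | cD | ee | eeD | g.
H: inherits non-unit rules of {H} → cD | g.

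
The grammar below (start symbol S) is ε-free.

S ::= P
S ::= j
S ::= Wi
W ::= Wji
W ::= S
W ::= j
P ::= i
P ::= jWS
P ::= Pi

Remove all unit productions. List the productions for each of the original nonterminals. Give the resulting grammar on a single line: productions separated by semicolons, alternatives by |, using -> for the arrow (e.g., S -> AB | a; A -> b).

S -> i | j | Pi | Wi | jWS; P -> i | Pi | jWS; W -> i | j | Pi | Wi | Wji | jWS

Unit productions: S->P, W->S.
Unit pairs (A ⇒* B via units): (S,P), (W,P), (W,S).
S: inherits non-unit rules of {P, S} → Pi | Wi | i | j | jWS.
P: inherits non-unit rules of {P} → Pi | i | jWS.
W: inherits non-unit rules of {P, S, W} → Pi | Wi | Wji | i | j | jWS.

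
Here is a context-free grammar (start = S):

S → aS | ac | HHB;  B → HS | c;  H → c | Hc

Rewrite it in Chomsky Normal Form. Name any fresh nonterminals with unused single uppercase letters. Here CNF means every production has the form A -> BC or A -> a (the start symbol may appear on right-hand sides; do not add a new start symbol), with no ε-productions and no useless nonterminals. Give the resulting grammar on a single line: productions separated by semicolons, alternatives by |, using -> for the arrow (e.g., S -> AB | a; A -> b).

No ε-productions.
No unit productions to eliminate.
TERM: introduce C -> a, A -> c and substitute in every rule of length ≥2.
BIN: S -> HHB becomes S -> HD, D -> HB.

S -> CA | CS | HD; A -> c; B -> c | HS; C -> a; D -> HB; H -> c | HA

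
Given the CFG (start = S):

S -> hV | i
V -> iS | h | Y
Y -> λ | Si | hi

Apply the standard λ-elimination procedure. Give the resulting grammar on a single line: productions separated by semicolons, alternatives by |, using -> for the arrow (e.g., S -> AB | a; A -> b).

Nullable set: {V, Y}.
S -> hV: V nullable, giving h | hV.
V -> Y: Y nullable, giving Y.
Drop Y -> λ.
Unchanged (no nullable symbols): S -> i; V -> h; V -> iS; Y -> Si; Y -> hi.

S -> h | i | hV; V -> Y | h | iS; Y -> Si | hi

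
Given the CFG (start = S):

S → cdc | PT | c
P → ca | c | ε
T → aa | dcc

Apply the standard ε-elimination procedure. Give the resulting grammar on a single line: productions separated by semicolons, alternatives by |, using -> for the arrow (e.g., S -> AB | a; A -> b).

S -> T | c | PT | cdc; P -> c | ca; T -> aa | dcc

Nullable set: {P}.
S -> PT: P nullable, giving PT | T.
Drop P -> ε.
Unchanged (no nullable symbols): S -> c; S -> cdc; P -> c; P -> ca; T -> aa; T -> dcc.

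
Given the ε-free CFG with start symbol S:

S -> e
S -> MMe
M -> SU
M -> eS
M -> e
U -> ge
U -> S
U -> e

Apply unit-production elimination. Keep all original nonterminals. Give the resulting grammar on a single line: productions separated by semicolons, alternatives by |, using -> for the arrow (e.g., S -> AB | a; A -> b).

Unit productions: U->S.
Unit pairs (A ⇒* B via units): (U,S).
S: inherits non-unit rules of {S} → MMe | e.
M: inherits non-unit rules of {M} → SU | e | eS.
U: inherits non-unit rules of {S, U} → MMe | e | ge.

S -> e | MMe; M -> e | SU | eS; U -> e | ge | MMe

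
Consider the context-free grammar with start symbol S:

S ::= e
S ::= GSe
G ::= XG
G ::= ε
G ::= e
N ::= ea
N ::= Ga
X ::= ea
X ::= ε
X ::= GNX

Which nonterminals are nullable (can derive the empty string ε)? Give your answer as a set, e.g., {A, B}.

Directly nullable (have an ε-rule): {G, X}.
Not nullable: N, S — each has a terminal in every rule's right-hand side or depends on a non-nullable symbol.

{G, X}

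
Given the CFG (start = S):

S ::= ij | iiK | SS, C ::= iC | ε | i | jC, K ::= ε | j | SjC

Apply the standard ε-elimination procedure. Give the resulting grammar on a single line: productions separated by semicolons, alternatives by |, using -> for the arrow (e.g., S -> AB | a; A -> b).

S -> SS | ii | ij | iiK; C -> i | j | iC | jC; K -> j | Sj | SjC

Nullable set: {C, K}.
S -> iiK: K nullable, giving ii | iiK.
Drop C -> ε.
C -> iC: C nullable, giving i | iC.
C -> jC: C nullable, giving j | jC.
Drop K -> ε.
K -> SjC: C nullable, giving Sj | SjC.
Unchanged (no nullable symbols): S -> SS; S -> ij; C -> i; K -> j.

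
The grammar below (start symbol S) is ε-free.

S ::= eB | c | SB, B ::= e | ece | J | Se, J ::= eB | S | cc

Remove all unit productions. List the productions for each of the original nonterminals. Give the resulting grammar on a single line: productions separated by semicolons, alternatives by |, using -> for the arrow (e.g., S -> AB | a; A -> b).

S -> c | SB | eB; B -> c | e | SB | Se | cc | eB | ece; J -> c | SB | cc | eB

Unit productions: B->J, J->S.
Unit pairs (A ⇒* B via units): (B,J), (B,S), (J,S).
S: inherits non-unit rules of {S} → SB | c | eB.
B: inherits non-unit rules of {B, J, S} → SB | Se | c | cc | e | eB | ece.
J: inherits non-unit rules of {J, S} → SB | c | cc | eB.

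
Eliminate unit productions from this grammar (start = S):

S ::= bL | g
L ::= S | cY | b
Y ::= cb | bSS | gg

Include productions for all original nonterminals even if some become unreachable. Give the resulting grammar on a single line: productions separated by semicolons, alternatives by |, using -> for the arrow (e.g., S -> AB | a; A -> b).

S -> g | bL; L -> b | g | bL | cY; Y -> cb | gg | bSS

Unit productions: L->S.
Unit pairs (A ⇒* B via units): (L,S).
S: inherits non-unit rules of {S} → bL | g.
L: inherits non-unit rules of {L, S} → b | bL | cY | g.
Y: inherits non-unit rules of {Y} → bSS | cb | gg.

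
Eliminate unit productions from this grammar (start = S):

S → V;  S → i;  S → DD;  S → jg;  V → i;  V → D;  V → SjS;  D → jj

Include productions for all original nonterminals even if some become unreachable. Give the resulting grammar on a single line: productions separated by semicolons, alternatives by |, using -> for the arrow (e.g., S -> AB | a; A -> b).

S -> i | DD | jg | jj | SjS; D -> jj; V -> i | jj | SjS

Unit productions: S->V, V->D.
Unit pairs (A ⇒* B via units): (S,D), (S,V), (V,D).
S: inherits non-unit rules of {D, S, V} → DD | SjS | i | jg | jj.
D: inherits non-unit rules of {D} → jj.
V: inherits non-unit rules of {D, V} → SjS | i | jj.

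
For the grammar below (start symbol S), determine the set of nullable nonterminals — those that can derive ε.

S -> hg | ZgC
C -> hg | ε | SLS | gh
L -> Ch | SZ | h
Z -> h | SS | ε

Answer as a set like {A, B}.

Directly nullable (have an ε-rule): {C, Z}.
Not nullable: L, S — each has a terminal in every rule's right-hand side or depends on a non-nullable symbol.

{C, Z}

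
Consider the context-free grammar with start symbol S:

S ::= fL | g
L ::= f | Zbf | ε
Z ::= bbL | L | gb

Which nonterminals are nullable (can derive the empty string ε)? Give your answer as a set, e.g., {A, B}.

Directly nullable (have an ε-rule): {L}.
Z is nullable via Z -> L (every symbol on the right is already known nullable).
Not nullable: S — each has a terminal in every rule's right-hand side or depends on a non-nullable symbol.

{L, Z}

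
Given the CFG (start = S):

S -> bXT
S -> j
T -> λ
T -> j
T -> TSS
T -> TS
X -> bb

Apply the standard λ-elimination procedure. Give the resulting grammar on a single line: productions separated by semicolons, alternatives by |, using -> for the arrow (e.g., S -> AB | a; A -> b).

S -> j | bX | bXT; T -> S | j | SS | TS | TSS; X -> bb

Nullable set: {T}.
S -> bXT: T nullable, giving bX | bXT.
Drop T -> λ.
T -> TS: T nullable, giving S | TS.
T -> TSS: T nullable, giving SS | TSS.
Unchanged (no nullable symbols): S -> j; T -> j; X -> bb.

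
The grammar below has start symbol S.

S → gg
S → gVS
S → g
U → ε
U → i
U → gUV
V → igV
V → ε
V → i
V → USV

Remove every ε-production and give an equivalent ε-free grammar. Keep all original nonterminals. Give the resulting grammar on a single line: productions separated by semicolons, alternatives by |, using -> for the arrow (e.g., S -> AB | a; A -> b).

Nullable set: {U, V}.
S -> gVS: V nullable, giving gS | gVS.
Drop U -> ε.
U -> gUV: U, V nullable, giving g | gU | gUV | gV.
Drop V -> ε.
V -> USV: U, V nullable, giving S | SV | US | USV.
V -> igV: V nullable, giving ig | igV.
Unchanged (no nullable symbols): S -> g; S -> gg; U -> i; V -> i.

S -> g | gS | gg | gVS; U -> g | i | gU | gV | gUV; V -> S | i | SV | US | ig | USV | igV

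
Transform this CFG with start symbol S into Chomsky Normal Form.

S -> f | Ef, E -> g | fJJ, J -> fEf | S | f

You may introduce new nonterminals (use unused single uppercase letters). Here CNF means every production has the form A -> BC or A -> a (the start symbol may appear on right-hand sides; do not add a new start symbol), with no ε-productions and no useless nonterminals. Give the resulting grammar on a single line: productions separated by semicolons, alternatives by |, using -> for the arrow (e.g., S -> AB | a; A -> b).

No ε-productions.
After unit-elimination: S -> f | Ef; E -> g | fJJ; J -> f | Ef | fEf.
TERM: introduce A -> f and substitute in every rule of length ≥2.
BIN: E -> AJJ becomes E -> AB, B -> JJ; J -> AEA becomes J -> AC, C -> EA.

S -> f | EA; A -> f; B -> JJ; C -> EA; E -> g | AB; J -> f | AC | EA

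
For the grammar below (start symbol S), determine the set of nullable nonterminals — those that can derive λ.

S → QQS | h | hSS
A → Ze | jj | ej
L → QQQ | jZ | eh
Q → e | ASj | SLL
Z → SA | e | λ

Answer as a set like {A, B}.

Directly nullable (have an ε-rule): {Z}.
Not nullable: A, L, Q, S — each has a terminal in every rule's right-hand side or depends on a non-nullable symbol.

{Z}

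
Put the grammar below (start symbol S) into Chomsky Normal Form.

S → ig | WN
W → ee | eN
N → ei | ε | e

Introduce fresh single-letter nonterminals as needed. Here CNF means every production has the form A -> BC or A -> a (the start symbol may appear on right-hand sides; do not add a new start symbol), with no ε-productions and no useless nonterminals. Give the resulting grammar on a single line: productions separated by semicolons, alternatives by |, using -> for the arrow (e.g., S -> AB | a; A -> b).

Nullable: {N}; after ε-elimination: S -> W | WN | ig; N -> e | ei; W -> e | eN | ee.
After unit-elimination: S -> e | WN | eN | ee | ig; N -> e | ei; W -> e | eN | ee.
TERM: introduce A -> e, C -> g, B -> i and substitute in every rule of length ≥2.

S -> e | AA | AN | BC | WN; A -> e; B -> i; C -> g; N -> e | AB; W -> e | AA | AN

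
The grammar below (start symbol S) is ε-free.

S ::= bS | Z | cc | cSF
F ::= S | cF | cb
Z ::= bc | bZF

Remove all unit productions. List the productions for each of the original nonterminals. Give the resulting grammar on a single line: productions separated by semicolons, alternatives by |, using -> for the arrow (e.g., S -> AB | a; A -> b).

S -> bS | bc | cc | bZF | cSF; F -> bS | bc | cF | cb | cc | bZF | cSF; Z -> bc | bZF

Unit productions: F->S, S->Z.
Unit pairs (A ⇒* B via units): (F,S), (F,Z), (S,Z).
S: inherits non-unit rules of {S, Z} → bS | bZF | bc | cSF | cc.
F: inherits non-unit rules of {F, S, Z} → bS | bZF | bc | cF | cSF | cb | cc.
Z: inherits non-unit rules of {Z} → bZF | bc.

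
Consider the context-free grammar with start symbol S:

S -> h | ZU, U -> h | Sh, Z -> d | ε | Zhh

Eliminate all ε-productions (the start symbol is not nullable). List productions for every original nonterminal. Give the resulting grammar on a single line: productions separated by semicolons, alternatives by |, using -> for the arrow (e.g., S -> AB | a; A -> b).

S -> U | h | ZU; U -> h | Sh; Z -> d | hh | Zhh

Nullable set: {Z}.
S -> ZU: Z nullable, giving U | ZU.
Drop Z -> ε.
Z -> Zhh: Z nullable, giving Zhh | hh.
Unchanged (no nullable symbols): S -> h; U -> Sh; U -> h; Z -> d.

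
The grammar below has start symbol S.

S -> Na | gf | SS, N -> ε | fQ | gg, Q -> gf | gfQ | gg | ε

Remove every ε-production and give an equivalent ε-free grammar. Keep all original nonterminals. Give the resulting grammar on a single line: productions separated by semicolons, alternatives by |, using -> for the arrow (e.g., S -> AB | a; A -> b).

S -> a | Na | SS | gf; N -> f | fQ | gg; Q -> gf | gg | gfQ

Nullable set: {N, Q}.
S -> Na: N nullable, giving Na | a.
Drop N -> ε.
N -> fQ: Q nullable, giving f | fQ.
Drop Q -> ε.
Q -> gfQ: Q nullable, giving gf | gfQ.
Unchanged (no nullable symbols): S -> SS; S -> gf; N -> gg; Q -> gf; Q -> gg.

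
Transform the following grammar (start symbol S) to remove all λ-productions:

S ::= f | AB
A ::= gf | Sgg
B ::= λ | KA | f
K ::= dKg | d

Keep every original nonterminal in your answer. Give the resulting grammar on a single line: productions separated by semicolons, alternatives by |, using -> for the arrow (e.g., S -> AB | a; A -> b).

S -> A | f | AB; A -> gf | Sgg; B -> f | KA; K -> d | dKg

Nullable set: {B}.
S -> AB: B nullable, giving A | AB.
Drop B -> λ.
Unchanged (no nullable symbols): S -> f; A -> Sgg; A -> gf; B -> KA; B -> f; K -> d; K -> dKg.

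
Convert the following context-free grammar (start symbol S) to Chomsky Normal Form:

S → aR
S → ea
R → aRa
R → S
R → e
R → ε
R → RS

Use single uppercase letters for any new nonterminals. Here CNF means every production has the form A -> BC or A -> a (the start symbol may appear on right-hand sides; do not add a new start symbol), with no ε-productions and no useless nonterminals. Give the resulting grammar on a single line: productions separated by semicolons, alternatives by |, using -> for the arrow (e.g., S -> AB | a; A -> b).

Nullable: {R}; after ε-elimination: S -> a | aR | ea; R -> S | e | RS | aa | aRa.
After unit-elimination: S -> a | aR | ea; R -> a | e | RS | aR | aa | ea | aRa.
TERM: introduce A -> a, B -> e and substitute in every rule of length ≥2.
BIN: R -> ARA becomes R -> AC, C -> RA.

S -> a | AR | BA; A -> a; B -> e; C -> RA; R -> a | e | AA | AC | AR | BA | RS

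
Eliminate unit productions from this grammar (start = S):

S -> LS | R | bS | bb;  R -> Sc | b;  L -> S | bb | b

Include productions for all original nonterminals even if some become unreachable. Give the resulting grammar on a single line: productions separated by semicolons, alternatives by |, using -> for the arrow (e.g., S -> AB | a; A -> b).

Unit productions: L->S, S->R.
Unit pairs (A ⇒* B via units): (L,R), (L,S), (S,R).
S: inherits non-unit rules of {R, S} → LS | Sc | b | bS | bb.
L: inherits non-unit rules of {L, R, S} → LS | Sc | b | bS | bb.
R: inherits non-unit rules of {R} → Sc | b.

S -> b | LS | Sc | bS | bb; L -> b | LS | Sc | bS | bb; R -> b | Sc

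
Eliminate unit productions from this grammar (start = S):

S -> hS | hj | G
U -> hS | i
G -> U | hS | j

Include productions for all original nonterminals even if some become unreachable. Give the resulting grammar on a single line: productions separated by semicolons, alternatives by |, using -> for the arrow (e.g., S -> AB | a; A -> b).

Unit productions: G->U, S->G.
Unit pairs (A ⇒* B via units): (G,U), (S,G), (S,U).
S: inherits non-unit rules of {G, S, U} → hS | hj | i | j.
G: inherits non-unit rules of {G, U} → hS | i | j.
U: inherits non-unit rules of {U} → hS | i.

S -> i | j | hS | hj; G -> i | j | hS; U -> i | hS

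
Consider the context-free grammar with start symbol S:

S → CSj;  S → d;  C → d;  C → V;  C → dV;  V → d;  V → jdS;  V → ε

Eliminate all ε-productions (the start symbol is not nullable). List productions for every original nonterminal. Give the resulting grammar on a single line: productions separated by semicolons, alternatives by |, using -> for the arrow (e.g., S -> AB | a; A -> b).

Nullable set: {C, V}.
S -> CSj: C nullable, giving CSj | Sj.
C -> V: V nullable, giving V.
C -> dV: V nullable, giving d | dV.
Drop V -> ε.
Unchanged (no nullable symbols): S -> d; C -> d; V -> d; V -> jdS.

S -> d | Sj | CSj; C -> V | d | dV; V -> d | jdS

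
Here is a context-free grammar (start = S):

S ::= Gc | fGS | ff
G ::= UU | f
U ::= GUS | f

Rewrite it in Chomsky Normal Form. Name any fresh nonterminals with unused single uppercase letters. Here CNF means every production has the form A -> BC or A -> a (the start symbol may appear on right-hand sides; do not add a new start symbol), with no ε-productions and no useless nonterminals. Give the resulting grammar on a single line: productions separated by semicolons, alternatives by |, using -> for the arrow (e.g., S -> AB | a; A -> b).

S -> BB | BC | GA; A -> c; B -> f; C -> GS; D -> US; G -> f | UU; U -> f | GD

No ε-productions.
No unit productions to eliminate.
TERM: introduce A -> c, B -> f and substitute in every rule of length ≥2.
BIN: S -> BGS becomes S -> BC, C -> GS; U -> GUS becomes U -> GD, D -> US.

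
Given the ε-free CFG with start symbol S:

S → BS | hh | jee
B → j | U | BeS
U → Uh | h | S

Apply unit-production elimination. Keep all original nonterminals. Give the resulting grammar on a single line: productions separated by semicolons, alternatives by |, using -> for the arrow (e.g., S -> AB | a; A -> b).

Unit productions: B->U, U->S.
Unit pairs (A ⇒* B via units): (B,S), (B,U), (U,S).
S: inherits non-unit rules of {S} → BS | hh | jee.
B: inherits non-unit rules of {B, S, U} → BS | BeS | Uh | h | hh | j | jee.
U: inherits non-unit rules of {S, U} → BS | Uh | h | hh | jee.

S -> BS | hh | jee; B -> h | j | BS | Uh | hh | BeS | jee; U -> h | BS | Uh | hh | jee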